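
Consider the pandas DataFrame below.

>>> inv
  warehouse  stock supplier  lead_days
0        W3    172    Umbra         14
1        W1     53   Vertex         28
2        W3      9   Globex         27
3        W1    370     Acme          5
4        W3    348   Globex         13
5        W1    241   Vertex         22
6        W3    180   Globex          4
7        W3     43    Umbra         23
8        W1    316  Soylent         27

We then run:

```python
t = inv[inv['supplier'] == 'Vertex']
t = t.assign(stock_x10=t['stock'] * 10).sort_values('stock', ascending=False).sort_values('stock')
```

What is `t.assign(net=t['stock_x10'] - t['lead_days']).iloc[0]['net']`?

502

filter rows where supplier == 'Vertex':
  warehouse  stock supplier  lead_days
1        W1     53   Vertex         28
5        W1    241   Vertex         22
add column stock_x10 = t['stock'] * 10:
  warehouse  stock supplier  lead_days  stock_x10
1        W1     53   Vertex         28        530
5        W1    241   Vertex         22       2410
sort by stock descending:
  warehouse  stock supplier  lead_days  stock_x10
5        W1    241   Vertex         22       2410
1        W1     53   Vertex         28        530
sort by stock:
  warehouse  stock supplier  lead_days  stock_x10
1        W1     53   Vertex         28        530
5        W1    241   Vertex         22       2410
add column net = t['stock_x10'] - t['lead_days']:
  warehouse  stock supplier  lead_days  stock_x10   net
1        W1     53   Vertex         28        530   502
5        W1    241   Vertex         22       2410  2388
Hence 502.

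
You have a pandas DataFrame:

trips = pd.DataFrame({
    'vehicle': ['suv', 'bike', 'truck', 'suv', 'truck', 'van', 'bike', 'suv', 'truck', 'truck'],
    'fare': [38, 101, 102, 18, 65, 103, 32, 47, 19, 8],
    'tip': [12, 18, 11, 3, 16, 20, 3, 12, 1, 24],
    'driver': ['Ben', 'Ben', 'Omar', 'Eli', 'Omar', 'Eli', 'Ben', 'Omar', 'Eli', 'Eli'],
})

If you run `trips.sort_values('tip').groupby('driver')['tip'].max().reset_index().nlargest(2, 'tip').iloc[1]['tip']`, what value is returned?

sort by tip:
  vehicle  fare  tip driver
8   truck    19    1    Eli
3     suv    18    3    Eli
6    bike    32    3    Ben
2   truck   102   11   Omar
0     suv    38   12    Ben
7     suv    47   12   Omar
4   truck    65   16   Omar
1    bike   101   18    Ben
5     van   103   20    Eli
9   truck     8   24    Eli
group by driver, max of tip:
driver
Ben     18
Eli     24
Omar    16
Name: tip, dtype: int64
reset_index():
  driver  tip
0    Ben   18
1    Eli   24
2   Omar   16
take 2 rows with largest tip:
  driver  tip
1    Eli   24
0    Ben   18
So iloc[1]['tip'] = 18.

18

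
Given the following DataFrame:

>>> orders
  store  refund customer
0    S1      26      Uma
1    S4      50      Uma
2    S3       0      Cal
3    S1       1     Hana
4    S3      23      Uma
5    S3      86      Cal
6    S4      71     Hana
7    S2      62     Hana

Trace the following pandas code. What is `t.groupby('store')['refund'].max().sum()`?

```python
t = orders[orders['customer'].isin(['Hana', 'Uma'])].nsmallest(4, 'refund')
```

99

filter rows where customer in ['Hana', 'Uma']:
  store  refund customer
0    S1      26      Uma
1    S4      50      Uma
3    S1       1     Hana
4    S3      23      Uma
6    S4      71     Hana
7    S2      62     Hana
take 4 rows with smallest refund:
  store  refund customer
3    S1       1     Hana
4    S3      23      Uma
0    S1      26      Uma
1    S4      50      Uma
group by store, max of refund:
store
S1    26
S3    23
S4    50
Name: refund, dtype: int64
The sum of the resulting series is 99.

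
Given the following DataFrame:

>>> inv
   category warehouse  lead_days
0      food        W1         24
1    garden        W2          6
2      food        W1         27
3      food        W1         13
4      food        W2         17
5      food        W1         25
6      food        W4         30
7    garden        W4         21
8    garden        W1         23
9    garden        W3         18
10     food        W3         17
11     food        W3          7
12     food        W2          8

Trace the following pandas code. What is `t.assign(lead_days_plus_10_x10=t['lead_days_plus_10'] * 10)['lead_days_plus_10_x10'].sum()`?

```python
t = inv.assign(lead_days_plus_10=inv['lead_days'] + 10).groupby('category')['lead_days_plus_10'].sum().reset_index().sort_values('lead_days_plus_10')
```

3660

add column lead_days_plus_10 = inv['lead_days'] + 10:
   category warehouse  lead_days  lead_days_plus_10
0      food        W1         24                 34
1    garden        W2          6                 16
2      food        W1         27                 37
3      food        W1         13                 23
4      food        W2         17                 27
5      food        W1         25                 35
6      food        W4         30                 40
7    garden        W4         21                 31
8    garden        W1         23                 33
9    garden        W3         18                 28
10     food        W3         17                 27
11     food        W3          7                 17
12     food        W2          8                 18
group by category, sum of lead_days_plus_10:
category
food      258
garden    108
Name: lead_days_plus_10, dtype: int64
reset_index():
  category  lead_days_plus_10
0     food                258
1   garden                108
sort by lead_days_plus_10:
  category  lead_days_plus_10
1   garden                108
0     food                258
add column lead_days_plus_10_x10 = t['lead_days_plus_10'] * 10:
  category  lead_days_plus_10  lead_days_plus_10_x10
1   garden                108                   1080
0     food                258                   2580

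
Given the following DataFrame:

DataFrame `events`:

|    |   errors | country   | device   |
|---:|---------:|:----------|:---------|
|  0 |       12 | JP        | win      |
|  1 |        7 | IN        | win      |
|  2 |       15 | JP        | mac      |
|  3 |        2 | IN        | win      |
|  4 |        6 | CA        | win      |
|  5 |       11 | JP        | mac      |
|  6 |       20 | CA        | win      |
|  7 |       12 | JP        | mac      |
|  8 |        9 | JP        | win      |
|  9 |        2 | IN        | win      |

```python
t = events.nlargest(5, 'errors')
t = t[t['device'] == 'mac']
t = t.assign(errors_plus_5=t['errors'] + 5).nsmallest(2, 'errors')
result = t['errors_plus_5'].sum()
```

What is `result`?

33

take 5 rows with largest errors:
   errors country device
6      20      CA    win
2      15      JP    mac
0      12      JP    win
7      12      JP    mac
5      11      JP    mac
filter rows where device == 'mac':
   errors country device
2      15      JP    mac
7      12      JP    mac
5      11      JP    mac
add column errors_plus_5 = t['errors'] + 5:
   errors country device  errors_plus_5
2      15      JP    mac             20
7      12      JP    mac             17
5      11      JP    mac             16
take 2 rows with smallest errors:
   errors country device  errors_plus_5
5      11      JP    mac             16
7      12      JP    mac             17
Reading off the sum of column 'errors_plus_5', we get 33.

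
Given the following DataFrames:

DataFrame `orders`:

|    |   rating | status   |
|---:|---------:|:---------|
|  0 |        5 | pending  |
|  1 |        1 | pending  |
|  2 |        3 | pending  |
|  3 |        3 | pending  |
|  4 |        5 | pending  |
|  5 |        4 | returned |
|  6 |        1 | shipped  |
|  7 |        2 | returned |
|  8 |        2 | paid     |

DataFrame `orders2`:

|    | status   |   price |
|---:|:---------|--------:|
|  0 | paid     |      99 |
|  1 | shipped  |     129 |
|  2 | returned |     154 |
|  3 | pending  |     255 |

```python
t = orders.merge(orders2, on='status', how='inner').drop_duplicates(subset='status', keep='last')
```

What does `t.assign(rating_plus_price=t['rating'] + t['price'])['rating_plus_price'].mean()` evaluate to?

merge on 'status' (how='inner') → 9 rows:
   rating    status  price
0       5   pending    255
1       1   pending    255
2       3   pending    255
3       3   pending    255
4       5   pending    255
5       4  returned    154
6       1   shipped    129
7       2  returned    154
8       2      paid     99
drop duplicate status (keep=last):
   rating    status  price
4       5   pending    255
6       1   shipped    129
7       2  returned    154
8       2      paid     99
add column rating_plus_price = t['rating'] + t['price']:
   rating    status  price  rating_plus_price
4       5   pending    255                260
6       1   shipped    129                130
7       2  returned    154                156
8       2      paid     99                101
Hence 161.75.

161.75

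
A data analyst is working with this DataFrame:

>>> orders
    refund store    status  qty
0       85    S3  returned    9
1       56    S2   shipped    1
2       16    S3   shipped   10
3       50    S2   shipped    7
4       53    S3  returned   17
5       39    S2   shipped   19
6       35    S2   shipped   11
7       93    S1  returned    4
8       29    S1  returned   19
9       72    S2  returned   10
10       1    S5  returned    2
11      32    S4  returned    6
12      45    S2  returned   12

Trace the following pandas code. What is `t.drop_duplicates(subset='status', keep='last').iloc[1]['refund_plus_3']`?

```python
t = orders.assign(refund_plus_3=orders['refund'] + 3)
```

add column refund_plus_3 = orders['refund'] + 3:
    refund store    status  qty  refund_plus_3
0       85    S3  returned    9             88
1       56    S2   shipped    1             59
2       16    S3   shipped   10             19
3       50    S2   shipped    7             53
4       53    S3  returned   17             56
5       39    S2   shipped   19             42
6       35    S2   shipped   11             38
7       93    S1  returned    4             96
8       29    S1  returned   19             32
9       72    S2  returned   10             75
10       1    S5  returned    2              4
11      32    S4  returned    6             35
12      45    S2  returned   12             48
drop duplicate status (keep=last):
    refund store    status  qty  refund_plus_3
6       35    S2   shipped   11             38
12      45    S2  returned   12             48
Reading off the value at position 1, column 'refund_plus_3', we get 48.

48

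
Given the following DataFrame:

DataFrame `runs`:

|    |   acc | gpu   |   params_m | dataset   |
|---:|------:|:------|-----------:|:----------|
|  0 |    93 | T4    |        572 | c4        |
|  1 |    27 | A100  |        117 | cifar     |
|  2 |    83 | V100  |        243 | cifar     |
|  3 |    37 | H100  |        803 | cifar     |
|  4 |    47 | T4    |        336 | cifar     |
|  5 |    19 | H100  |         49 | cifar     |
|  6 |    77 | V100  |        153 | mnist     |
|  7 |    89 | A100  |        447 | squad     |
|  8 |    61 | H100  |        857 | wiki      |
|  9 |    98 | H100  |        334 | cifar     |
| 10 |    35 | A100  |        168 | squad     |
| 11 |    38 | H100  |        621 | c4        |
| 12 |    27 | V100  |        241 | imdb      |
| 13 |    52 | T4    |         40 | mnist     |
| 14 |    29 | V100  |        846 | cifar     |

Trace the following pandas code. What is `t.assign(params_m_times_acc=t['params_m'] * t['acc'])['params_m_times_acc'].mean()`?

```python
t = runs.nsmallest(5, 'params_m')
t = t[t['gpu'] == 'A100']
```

take 5 rows with smallest params_m:
    acc   gpu  params_m dataset
13   52    T4        40   mnist
5    19  H100        49   cifar
1    27  A100       117   cifar
6    77  V100       153   mnist
10   35  A100       168   squad
filter rows where gpu == 'A100':
    acc   gpu  params_m dataset
1    27  A100       117   cifar
10   35  A100       168   squad
add column params_m_times_acc = t['params_m'] * t['acc']:
    acc   gpu  params_m dataset  params_m_times_acc
1    27  A100       117   cifar                3159
10   35  A100       168   squad                5880

4519.5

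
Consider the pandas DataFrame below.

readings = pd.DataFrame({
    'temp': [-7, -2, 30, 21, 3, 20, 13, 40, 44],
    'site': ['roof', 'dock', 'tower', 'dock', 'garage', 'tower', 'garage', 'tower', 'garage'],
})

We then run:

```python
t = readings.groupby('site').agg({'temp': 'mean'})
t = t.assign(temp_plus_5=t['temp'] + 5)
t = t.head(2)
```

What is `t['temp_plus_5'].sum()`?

39.5

group by site, mean of temp:
        temp
site        
dock     9.5
garage  20.0
roof    -7.0
tower   30.0
add column temp_plus_5 = t['temp'] + 5:
        temp  temp_plus_5
site                     
dock     9.5         14.5
garage  20.0         25.0
roof    -7.0         -2.0
tower   30.0         35.0
take first 2 rows:
        temp  temp_plus_5
site                     
dock     9.5         14.5
garage  20.0         25.0
Hence 39.5.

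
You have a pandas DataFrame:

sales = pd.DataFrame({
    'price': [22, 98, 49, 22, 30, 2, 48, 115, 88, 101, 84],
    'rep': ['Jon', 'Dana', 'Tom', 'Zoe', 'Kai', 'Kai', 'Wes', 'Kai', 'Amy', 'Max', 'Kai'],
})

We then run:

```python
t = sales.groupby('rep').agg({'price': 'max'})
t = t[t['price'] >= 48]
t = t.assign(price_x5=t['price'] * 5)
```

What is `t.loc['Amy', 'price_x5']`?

440

group by rep, max of price:
      price
rep        
Amy      88
Dana     98
Jon      22
Kai     115
Max     101
Tom      49
Wes      48
Zoe      22
filter rows where price >= 48:
      price
rep        
Amy      88
Dana     98
Kai     115
Max     101
Tom      49
Wes      48
add column price_x5 = t['price'] * 5:
      price  price_x5
rep                  
Amy      88       440
Dana     98       490
Kai     115       575
Max     101       505
Tom      49       245
Wes      48       240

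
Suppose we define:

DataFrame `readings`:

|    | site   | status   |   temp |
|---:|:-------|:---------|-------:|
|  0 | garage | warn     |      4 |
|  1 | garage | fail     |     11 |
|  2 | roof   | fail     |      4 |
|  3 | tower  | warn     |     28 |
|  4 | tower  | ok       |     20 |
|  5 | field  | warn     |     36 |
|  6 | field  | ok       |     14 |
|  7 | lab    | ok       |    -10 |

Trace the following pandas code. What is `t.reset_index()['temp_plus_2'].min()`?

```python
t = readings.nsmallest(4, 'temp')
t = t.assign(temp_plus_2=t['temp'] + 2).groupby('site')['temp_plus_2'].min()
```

-8

take 4 rows with smallest temp:
     site status  temp
7     lab     ok   -10
0  garage   warn     4
2    roof   fail     4
1  garage   fail    11
add column temp_plus_2 = t['temp'] + 2:
     site status  temp  temp_plus_2
7     lab     ok   -10           -8
0  garage   warn     4            6
2    roof   fail     4            6
1  garage   fail    11           13
group by site, min of temp_plus_2:
site
garage    6
lab      -8
roof      6
Name: temp_plus_2, dtype: int64
reset_index():
     site  temp_plus_2
0  garage            6
1     lab           -8
2    roof            6
Finally, min of column 'temp_plus_2' = -8.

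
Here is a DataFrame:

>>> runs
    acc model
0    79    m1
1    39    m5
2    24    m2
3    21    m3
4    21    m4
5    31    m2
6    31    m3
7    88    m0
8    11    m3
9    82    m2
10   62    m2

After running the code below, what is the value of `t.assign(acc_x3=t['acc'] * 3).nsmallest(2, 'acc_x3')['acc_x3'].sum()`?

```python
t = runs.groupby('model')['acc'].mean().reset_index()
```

group by model, mean of acc:
model
m0    88.00
m1    79.00
m2    49.75
m3    21.00
m4    21.00
m5    39.00
Name: acc, dtype: float64
reset_index():
  model    acc
0    m0  88.00
1    m1  79.00
2    m2  49.75
3    m3  21.00
4    m4  21.00
5    m5  39.00
add column acc_x3 = t['acc'] * 3:
  model    acc  acc_x3
0    m0  88.00  264.00
1    m1  79.00  237.00
2    m2  49.75  149.25
3    m3  21.00   63.00
4    m4  21.00   63.00
5    m5  39.00  117.00
take 2 rows with smallest acc_x3:
  model   acc  acc_x3
3    m3  21.0    63.0
4    m4  21.0    63.0
Finally, sum of column 'acc_x3' = 126.0.

126.0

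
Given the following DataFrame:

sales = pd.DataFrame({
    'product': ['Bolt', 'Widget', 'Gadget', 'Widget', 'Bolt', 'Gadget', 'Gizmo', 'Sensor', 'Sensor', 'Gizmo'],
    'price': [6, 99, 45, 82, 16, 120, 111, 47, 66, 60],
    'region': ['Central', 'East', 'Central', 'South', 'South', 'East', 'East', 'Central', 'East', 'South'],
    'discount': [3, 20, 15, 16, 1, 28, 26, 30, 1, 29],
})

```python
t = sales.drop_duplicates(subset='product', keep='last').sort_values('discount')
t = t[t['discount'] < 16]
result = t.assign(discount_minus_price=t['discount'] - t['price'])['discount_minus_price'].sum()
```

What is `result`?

drop duplicate product (keep=last):
  product  price region  discount
3  Widget     82  South        16
4    Bolt     16  South         1
5  Gadget    120   East        28
8  Sensor     66   East         1
9   Gizmo     60  South        29
sort by discount:
  product  price region  discount
4    Bolt     16  South         1
8  Sensor     66   East         1
3  Widget     82  South        16
5  Gadget    120   East        28
9   Gizmo     60  South        29
filter rows where discount < 16:
  product  price region  discount
4    Bolt     16  South         1
8  Sensor     66   East         1
add column discount_minus_price = t['discount'] - t['price']:
  product  price region  discount  discount_minus_price
4    Bolt     16  South         1                   -15
8  Sensor     66   East         1                   -65

-80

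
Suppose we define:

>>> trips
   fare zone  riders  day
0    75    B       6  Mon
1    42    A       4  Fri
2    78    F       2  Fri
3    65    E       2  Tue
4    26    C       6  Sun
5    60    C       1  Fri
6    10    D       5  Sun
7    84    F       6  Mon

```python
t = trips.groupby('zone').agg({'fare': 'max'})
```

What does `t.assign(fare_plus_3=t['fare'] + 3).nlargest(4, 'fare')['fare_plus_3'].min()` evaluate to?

63

group by zone, max of fare:
      fare
zone      
A       42
B       75
C       60
D       10
E       65
F       84
add column fare_plus_3 = t['fare'] + 3:
      fare  fare_plus_3
zone                   
A       42           45
B       75           78
C       60           63
D       10           13
E       65           68
F       84           87
take 4 rows with largest fare:
      fare  fare_plus_3
zone                   
F       84           87
B       75           78
E       65           68
C       60           63
min of column 'fare_plus_3' → 63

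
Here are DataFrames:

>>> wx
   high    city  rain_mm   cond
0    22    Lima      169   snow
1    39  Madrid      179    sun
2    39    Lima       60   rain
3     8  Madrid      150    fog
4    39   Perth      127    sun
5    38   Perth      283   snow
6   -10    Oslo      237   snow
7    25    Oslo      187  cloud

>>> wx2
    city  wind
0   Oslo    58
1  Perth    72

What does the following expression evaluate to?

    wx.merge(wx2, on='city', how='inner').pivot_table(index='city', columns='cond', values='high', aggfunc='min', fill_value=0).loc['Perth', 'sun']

merge on 'city' (how='inner') → 4 rows:
   high   city  rain_mm   cond  wind
0    39  Perth      127    sun    72
1    38  Perth      283   snow    72
2   -10   Oslo      237   snow    58
3    25   Oslo      187  cloud    58
pivot: rows=city, cols=cond, min(high):
cond   cloud  snow  sun
city                   
Oslo      25   -10    0
Perth      0    38   39
Taking the value at row 'Perth', column 'sun' gives 39.

39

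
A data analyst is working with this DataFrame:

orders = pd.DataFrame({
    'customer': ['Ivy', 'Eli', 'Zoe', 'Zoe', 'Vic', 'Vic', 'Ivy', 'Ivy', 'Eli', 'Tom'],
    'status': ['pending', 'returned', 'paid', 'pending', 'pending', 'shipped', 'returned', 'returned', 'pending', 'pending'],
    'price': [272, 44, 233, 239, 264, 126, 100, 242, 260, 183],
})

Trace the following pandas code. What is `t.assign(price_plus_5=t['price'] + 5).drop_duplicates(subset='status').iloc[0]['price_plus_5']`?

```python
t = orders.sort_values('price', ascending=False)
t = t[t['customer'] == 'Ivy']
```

sort by price descending:
  customer    status  price
0      Ivy   pending    272
4      Vic   pending    264
8      Eli   pending    260
7      Ivy  returned    242
3      Zoe   pending    239
2      Zoe      paid    233
9      Tom   pending    183
5      Vic   shipped    126
6      Ivy  returned    100
1      Eli  returned     44
filter rows where customer == 'Ivy':
  customer    status  price
0      Ivy   pending    272
7      Ivy  returned    242
6      Ivy  returned    100
add column price_plus_5 = t['price'] + 5:
  customer    status  price  price_plus_5
0      Ivy   pending    272           277
7      Ivy  returned    242           247
6      Ivy  returned    100           105
drop duplicate status (keep=first):
  customer    status  price  price_plus_5
0      Ivy   pending    272           277
7      Ivy  returned    242           247
Hence 277.

277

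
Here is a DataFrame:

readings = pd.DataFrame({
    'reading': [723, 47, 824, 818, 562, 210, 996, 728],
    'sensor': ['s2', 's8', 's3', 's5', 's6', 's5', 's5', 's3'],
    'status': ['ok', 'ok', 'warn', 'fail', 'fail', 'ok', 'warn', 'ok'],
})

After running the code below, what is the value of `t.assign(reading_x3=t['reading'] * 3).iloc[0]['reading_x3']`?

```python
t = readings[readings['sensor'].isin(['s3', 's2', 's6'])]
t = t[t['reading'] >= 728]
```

2472

filter rows where sensor in ['s3', 's2', 's6']:
   reading sensor status
0      723     s2     ok
2      824     s3   warn
4      562     s6   fail
7      728     s3     ok
filter rows where reading >= 728:
   reading sensor status
2      824     s3   warn
7      728     s3     ok
add column reading_x3 = t['reading'] * 3:
   reading sensor status  reading_x3
2      824     s3   warn        2472
7      728     s3     ok        2184
The value at position 0, column 'reading_x3' is 2472.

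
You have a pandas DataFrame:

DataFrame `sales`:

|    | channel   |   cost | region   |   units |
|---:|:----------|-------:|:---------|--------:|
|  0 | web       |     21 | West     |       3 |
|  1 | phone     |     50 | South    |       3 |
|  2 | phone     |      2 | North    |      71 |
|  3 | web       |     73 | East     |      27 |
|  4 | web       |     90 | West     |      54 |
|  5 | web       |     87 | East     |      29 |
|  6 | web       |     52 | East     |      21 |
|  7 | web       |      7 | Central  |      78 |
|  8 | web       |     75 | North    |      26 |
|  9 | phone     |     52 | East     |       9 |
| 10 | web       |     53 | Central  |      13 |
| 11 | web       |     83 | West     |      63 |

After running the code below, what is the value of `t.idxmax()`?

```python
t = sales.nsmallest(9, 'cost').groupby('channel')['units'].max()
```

web

take 9 rows with smallest cost:
   channel  cost   region  units
2    phone     2    North     71
7      web     7  Central     78
0      web    21     West      3
1    phone    50    South      3
6      web    52     East     21
9    phone    52     East      9
10     web    53  Central     13
3      web    73     East     27
8      web    75    North     26
group by channel, max of units:
channel
phone    71
web      78
Name: units, dtype: int64
Taking the label with the largest value gives web.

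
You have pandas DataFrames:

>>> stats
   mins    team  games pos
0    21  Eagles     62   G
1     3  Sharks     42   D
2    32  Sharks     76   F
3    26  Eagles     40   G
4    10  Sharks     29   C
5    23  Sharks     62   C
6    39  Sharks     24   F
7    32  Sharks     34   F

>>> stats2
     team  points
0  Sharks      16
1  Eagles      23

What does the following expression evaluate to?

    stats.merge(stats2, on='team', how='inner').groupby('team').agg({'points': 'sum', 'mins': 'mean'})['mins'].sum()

46.6666666667

merge on 'team' (how='inner') → 8 rows:
   mins    team  games pos  points
0    21  Eagles     62   G      23
1     3  Sharks     42   D      16
2    32  Sharks     76   F      16
3    26  Eagles     40   G      23
4    10  Sharks     29   C      16
5    23  Sharks     62   C      16
6    39  Sharks     24   F      16
7    32  Sharks     34   F      16
group by team: sum(points), mean(mins):
        points       mins
team                     
Eagles      46  23.500000
Sharks      96  23.166667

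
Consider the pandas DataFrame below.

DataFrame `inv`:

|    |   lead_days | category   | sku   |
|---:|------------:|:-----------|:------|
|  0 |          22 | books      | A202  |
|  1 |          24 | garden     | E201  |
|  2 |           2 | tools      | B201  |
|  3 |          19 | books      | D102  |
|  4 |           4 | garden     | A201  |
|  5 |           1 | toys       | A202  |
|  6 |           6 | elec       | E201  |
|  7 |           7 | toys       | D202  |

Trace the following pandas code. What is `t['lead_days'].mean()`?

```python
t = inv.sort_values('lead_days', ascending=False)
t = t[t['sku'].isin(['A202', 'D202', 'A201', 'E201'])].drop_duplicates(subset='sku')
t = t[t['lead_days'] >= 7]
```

17.6666666667

sort by lead_days descending:
   lead_days category   sku
1         24   garden  E201
0         22    books  A202
3         19    books  D102
7          7     toys  D202
6          6     elec  E201
4          4   garden  A201
2          2    tools  B201
5          1     toys  A202
filter rows where sku in ['A202', 'D202', 'A201', 'E201']:
   lead_days category   sku
1         24   garden  E201
0         22    books  A202
7          7     toys  D202
6          6     elec  E201
4          4   garden  A201
5          1     toys  A202
drop duplicate sku (keep=first):
   lead_days category   sku
1         24   garden  E201
0         22    books  A202
7          7     toys  D202
4          4   garden  A201
filter rows where lead_days >= 7:
   lead_days category   sku
1         24   garden  E201
0         22    books  A202
7          7     toys  D202
So mean() = 17.6666666667.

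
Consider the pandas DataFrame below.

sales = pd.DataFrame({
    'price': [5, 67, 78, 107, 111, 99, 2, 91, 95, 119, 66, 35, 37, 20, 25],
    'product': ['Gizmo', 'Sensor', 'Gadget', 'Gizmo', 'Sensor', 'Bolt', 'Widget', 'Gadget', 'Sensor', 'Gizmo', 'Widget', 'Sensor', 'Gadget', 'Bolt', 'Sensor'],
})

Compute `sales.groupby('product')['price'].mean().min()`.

group by product, mean of price:
product
Bolt      59.500000
Gadget    68.666667
Gizmo     77.000000
Sensor    66.600000
Widget    34.000000
Name: price, dtype: float64
Then the min of the resulting series: 34.0

34.0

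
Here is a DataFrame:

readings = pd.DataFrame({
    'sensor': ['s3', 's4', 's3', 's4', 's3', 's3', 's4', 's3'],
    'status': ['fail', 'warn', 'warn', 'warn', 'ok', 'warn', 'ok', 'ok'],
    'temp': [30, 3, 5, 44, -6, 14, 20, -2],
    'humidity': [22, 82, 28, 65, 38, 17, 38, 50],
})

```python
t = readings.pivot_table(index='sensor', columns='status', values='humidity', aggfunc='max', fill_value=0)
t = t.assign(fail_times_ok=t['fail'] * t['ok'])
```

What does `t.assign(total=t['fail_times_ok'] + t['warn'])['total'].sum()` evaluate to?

pivot: rows=sensor, cols=status, max(humidity):
status  fail  ok  warn
sensor                
s3        22  50    28
s4         0  38    82
add column fail_times_ok = t['fail'] * t['ok']:
status  fail  ok  warn  fail_times_ok
sensor                               
s3        22  50    28           1100
s4         0  38    82              0
add column total = t['fail_times_ok'] + t['warn']:
status  fail  ok  warn  fail_times_ok  total
sensor                                      
s3        22  50    28           1100   1128
s4         0  38    82              0     82
Hence 1210.

1210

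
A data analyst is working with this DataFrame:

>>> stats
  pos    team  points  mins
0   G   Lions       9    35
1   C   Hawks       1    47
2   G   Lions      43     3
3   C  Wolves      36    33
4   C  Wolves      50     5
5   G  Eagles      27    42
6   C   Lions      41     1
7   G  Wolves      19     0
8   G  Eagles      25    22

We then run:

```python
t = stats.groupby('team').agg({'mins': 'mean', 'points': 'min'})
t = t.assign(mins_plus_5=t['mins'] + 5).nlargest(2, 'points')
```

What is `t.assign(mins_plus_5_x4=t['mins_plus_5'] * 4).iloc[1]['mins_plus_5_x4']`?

group by team: mean(mins), min(points):
             mins  points
team                     
Eagles  32.000000      25
Hawks   47.000000       1
Lions   13.000000       9
Wolves  12.666667      19
add column mins_plus_5 = t['mins'] + 5:
             mins  points  mins_plus_5
team                                  
Eagles  32.000000      25    37.000000
Hawks   47.000000       1    52.000000
Lions   13.000000       9    18.000000
Wolves  12.666667      19    17.666667
take 2 rows with largest points:
             mins  points  mins_plus_5
team                                  
Eagles  32.000000      25    37.000000
Wolves  12.666667      19    17.666667
add column mins_plus_5_x4 = t['mins_plus_5'] * 4:
             mins  points  mins_plus_5  mins_plus_5_x4
team                                                  
Eagles  32.000000      25    37.000000      148.000000
Wolves  12.666667      19    17.666667       70.666667

70.6666666667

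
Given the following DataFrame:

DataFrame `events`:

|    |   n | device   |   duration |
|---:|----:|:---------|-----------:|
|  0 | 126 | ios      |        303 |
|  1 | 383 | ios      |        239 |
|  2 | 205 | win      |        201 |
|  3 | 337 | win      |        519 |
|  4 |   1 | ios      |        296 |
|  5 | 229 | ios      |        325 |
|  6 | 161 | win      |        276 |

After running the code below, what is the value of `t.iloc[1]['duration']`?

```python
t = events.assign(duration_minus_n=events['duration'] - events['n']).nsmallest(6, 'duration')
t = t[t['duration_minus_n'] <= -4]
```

239

add column duration_minus_n = events['duration'] - events['n']:
     n device  duration  duration_minus_n
0  126    ios       303               177
1  383    ios       239              -144
2  205    win       201                -4
3  337    win       519               182
4    1    ios       296               295
5  229    ios       325                96
6  161    win       276               115
take 6 rows with smallest duration:
     n device  duration  duration_minus_n
2  205    win       201                -4
1  383    ios       239              -144
6  161    win       276               115
4    1    ios       296               295
0  126    ios       303               177
5  229    ios       325                96
filter rows where duration_minus_n <= -4:
     n device  duration  duration_minus_n
2  205    win       201                -4
1  383    ios       239              -144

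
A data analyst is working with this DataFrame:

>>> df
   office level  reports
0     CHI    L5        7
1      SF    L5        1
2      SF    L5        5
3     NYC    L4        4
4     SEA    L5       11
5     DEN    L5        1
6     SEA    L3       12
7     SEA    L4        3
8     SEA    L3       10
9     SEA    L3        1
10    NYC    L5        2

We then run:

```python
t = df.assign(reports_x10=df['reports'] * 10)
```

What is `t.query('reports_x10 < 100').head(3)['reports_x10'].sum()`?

130

add column reports_x10 = df['reports'] * 10:
   office level  reports  reports_x10
0     CHI    L5        7           70
1      SF    L5        1           10
2      SF    L5        5           50
3     NYC    L4        4           40
4     SEA    L5       11          110
5     DEN    L5        1           10
6     SEA    L3       12          120
7     SEA    L4        3           30
8     SEA    L3       10          100
9     SEA    L3        1           10
10    NYC    L5        2           20
filter rows where reports_x10 < 100:
   office level  reports  reports_x10
0     CHI    L5        7           70
1      SF    L5        1           10
2      SF    L5        5           50
3     NYC    L4        4           40
5     DEN    L5        1           10
7     SEA    L4        3           30
9     SEA    L3        1           10
10    NYC    L5        2           20
take first 3 rows:
  office level  reports  reports_x10
0    CHI    L5        7           70
1     SF    L5        1           10
2     SF    L5        5           50
So sum() = 130.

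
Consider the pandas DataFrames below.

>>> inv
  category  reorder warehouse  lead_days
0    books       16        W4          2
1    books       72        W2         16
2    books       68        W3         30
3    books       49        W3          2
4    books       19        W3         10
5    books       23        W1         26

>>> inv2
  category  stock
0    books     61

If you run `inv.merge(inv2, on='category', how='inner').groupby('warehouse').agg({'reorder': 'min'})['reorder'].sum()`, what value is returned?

130

merge on 'category' (how='inner') → 6 rows:
  category  reorder warehouse  lead_days  stock
0    books       16        W4          2     61
1    books       72        W2         16     61
2    books       68        W3         30     61
3    books       49        W3          2     61
4    books       19        W3         10     61
5    books       23        W1         26     61
group by warehouse, min of reorder:
           reorder
warehouse         
W1              23
W2              72
W3              19
W4              16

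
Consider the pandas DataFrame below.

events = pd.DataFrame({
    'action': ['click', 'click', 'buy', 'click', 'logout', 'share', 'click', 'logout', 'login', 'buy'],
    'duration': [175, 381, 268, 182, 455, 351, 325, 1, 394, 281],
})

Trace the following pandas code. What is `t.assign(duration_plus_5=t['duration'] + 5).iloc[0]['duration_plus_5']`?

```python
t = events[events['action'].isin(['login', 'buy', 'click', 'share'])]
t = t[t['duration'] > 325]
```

386

filter rows where action in ['login', 'buy', 'click', 'share']:
  action  duration
0  click       175
1  click       381
2    buy       268
3  click       182
5  share       351
6  click       325
8  login       394
9    buy       281
filter rows where duration > 325:
  action  duration
1  click       381
5  share       351
8  login       394
add column duration_plus_5 = t['duration'] + 5:
  action  duration  duration_plus_5
1  click       381              386
5  share       351              356
8  login       394              399
So iloc[0]['duration_plus_5'] = 386.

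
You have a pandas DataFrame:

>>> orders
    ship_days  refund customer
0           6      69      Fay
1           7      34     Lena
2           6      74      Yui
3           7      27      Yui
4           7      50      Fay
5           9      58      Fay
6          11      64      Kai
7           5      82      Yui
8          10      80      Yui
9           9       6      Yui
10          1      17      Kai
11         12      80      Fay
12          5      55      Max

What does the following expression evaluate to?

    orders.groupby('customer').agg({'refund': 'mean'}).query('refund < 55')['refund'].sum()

128.3

group by customer, mean of refund:
          refund
customer        
Fay        64.25
Kai        40.50
Lena       34.00
Max        55.00
Yui        53.80
filter rows where refund < 55:
          refund
customer        
Kai         40.5
Lena        34.0
Yui         53.8
Hence 128.3.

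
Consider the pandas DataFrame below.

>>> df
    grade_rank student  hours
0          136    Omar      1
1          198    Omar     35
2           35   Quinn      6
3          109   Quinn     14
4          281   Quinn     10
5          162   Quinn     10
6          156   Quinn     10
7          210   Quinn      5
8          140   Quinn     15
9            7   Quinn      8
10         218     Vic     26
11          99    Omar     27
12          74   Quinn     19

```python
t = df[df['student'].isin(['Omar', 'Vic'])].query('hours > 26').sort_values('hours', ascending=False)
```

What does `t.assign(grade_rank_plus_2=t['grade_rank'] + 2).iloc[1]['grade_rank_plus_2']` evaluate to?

101

filter rows where student in ['Omar', 'Vic']:
    grade_rank student  hours
0          136    Omar      1
1          198    Omar     35
10         218     Vic     26
11          99    Omar     27
filter rows where hours > 26:
    grade_rank student  hours
1          198    Omar     35
11          99    Omar     27
sort by hours descending:
    grade_rank student  hours
1          198    Omar     35
11          99    Omar     27
add column grade_rank_plus_2 = t['grade_rank'] + 2:
    grade_rank student  hours  grade_rank_plus_2
1          198    Omar     35                200
11          99    Omar     27                101
The value at position 1, column 'grade_rank_plus_2' is 101.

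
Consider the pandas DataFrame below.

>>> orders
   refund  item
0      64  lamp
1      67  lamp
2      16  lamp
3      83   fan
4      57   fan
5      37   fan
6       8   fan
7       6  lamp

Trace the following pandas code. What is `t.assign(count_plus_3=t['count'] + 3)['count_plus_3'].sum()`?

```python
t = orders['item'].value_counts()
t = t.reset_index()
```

14

value_counts of item:
item
lamp    4
fan     4
Name: count, dtype: int64
reset_index():
   item  count
0  lamp      4
1   fan      4
add column count_plus_3 = t['count'] + 3:
   item  count  count_plus_3
0  lamp      4             7
1   fan      4             7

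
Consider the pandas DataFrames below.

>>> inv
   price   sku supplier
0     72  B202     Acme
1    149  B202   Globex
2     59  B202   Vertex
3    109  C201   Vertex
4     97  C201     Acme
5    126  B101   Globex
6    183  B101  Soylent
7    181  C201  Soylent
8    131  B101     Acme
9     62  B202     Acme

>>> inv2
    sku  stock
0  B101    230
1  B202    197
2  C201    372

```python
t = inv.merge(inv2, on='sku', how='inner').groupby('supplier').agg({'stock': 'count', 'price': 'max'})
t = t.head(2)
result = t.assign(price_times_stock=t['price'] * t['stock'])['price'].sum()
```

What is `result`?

280

merge on 'sku' (how='inner') → 10 rows:
   price   sku supplier  stock
0     72  B202     Acme    197
1    149  B202   Globex    197
2     59  B202   Vertex    197
3    109  C201   Vertex    372
4     97  C201     Acme    372
5    126  B101   Globex    230
6    183  B101  Soylent    230
7    181  C201  Soylent    372
8    131  B101     Acme    230
9     62  B202     Acme    197
group by supplier: count(stock), max(price):
          stock  price
supplier              
Acme          4    131
Globex        2    149
Soylent       2    183
Vertex        2    109
take first 2 rows:
          stock  price
supplier              
Acme          4    131
Globex        2    149
add column price_times_stock = t['price'] * t['stock']:
          stock  price  price_times_stock
supplier                                 
Acme          4    131                524
Globex        2    149                298
sum of column 'price' → 280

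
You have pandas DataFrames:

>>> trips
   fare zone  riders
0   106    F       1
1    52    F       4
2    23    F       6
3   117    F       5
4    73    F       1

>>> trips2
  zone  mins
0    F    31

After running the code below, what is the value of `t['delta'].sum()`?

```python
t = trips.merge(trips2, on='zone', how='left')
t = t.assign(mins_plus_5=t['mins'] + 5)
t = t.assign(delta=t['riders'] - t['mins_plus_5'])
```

-163

merge on 'zone' (how='left') → 5 rows:
   fare zone  riders  mins
0   106    F       1    31
1    52    F       4    31
2    23    F       6    31
3   117    F       5    31
4    73    F       1    31
add column mins_plus_5 = t['mins'] + 5:
   fare zone  riders  mins  mins_plus_5
0   106    F       1    31           36
1    52    F       4    31           36
2    23    F       6    31           36
3   117    F       5    31           36
4    73    F       1    31           36
add column delta = t['riders'] - t['mins_plus_5']:
   fare zone  riders  mins  mins_plus_5  delta
0   106    F       1    31           36    -35
1    52    F       4    31           36    -32
2    23    F       6    31           36    -30
3   117    F       5    31           36    -31
4    73    F       1    31           36    -35
sum of column 'delta' → -163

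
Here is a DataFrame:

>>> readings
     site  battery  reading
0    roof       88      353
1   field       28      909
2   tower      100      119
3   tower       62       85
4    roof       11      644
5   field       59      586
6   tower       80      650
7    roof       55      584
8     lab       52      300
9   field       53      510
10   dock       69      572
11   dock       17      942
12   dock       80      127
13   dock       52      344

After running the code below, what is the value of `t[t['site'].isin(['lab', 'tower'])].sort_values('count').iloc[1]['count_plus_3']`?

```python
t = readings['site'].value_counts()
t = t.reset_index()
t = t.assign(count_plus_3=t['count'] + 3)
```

6

value_counts of site:
site
dock     4
roof     3
field    3
tower    3
lab      1
Name: count, dtype: int64
reset_index():
    site  count
0   dock      4
1   roof      3
2  field      3
3  tower      3
4    lab      1
add column count_plus_3 = t['count'] + 3:
    site  count  count_plus_3
0   dock      4             7
1   roof      3             6
2  field      3             6
3  tower      3             6
4    lab      1             4
filter rows where site in ['lab', 'tower']:
    site  count  count_plus_3
3  tower      3             6
4    lab      1             4
sort by count:
    site  count  count_plus_3
4    lab      1             4
3  tower      3             6
Taking the value at position 1, column 'count_plus_3' gives 6.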